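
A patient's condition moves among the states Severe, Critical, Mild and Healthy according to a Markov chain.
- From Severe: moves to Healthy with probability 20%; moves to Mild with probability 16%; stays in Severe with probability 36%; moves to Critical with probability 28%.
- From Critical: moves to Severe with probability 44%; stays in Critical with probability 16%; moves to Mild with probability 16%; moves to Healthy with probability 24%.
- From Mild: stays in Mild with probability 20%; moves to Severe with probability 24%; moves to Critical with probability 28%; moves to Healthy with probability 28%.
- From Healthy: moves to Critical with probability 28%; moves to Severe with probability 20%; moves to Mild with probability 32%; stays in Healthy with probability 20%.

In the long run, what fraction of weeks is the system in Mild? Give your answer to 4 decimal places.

Let the stationary distribution be π with π = πP and π_1 + π_2 + π_3 + π_4 = 1.
π_1 = 0.36·π_1 + 0.44·π_2 + 0.24·π_3 + 0.2·π_4
π_2 = 0.28·π_1 + 0.16·π_2 + 0.28·π_3 + 0.28·π_4
π_3 = 0.16·π_1 + 0.16·π_2 + 0.2·π_3 + 0.32·π_4
Solving with the normalization constraint gives π = (0.3193, 0.2500, 0.2044, 0.2264).
So the stationary probability of Mild is 0.2044.

0.2044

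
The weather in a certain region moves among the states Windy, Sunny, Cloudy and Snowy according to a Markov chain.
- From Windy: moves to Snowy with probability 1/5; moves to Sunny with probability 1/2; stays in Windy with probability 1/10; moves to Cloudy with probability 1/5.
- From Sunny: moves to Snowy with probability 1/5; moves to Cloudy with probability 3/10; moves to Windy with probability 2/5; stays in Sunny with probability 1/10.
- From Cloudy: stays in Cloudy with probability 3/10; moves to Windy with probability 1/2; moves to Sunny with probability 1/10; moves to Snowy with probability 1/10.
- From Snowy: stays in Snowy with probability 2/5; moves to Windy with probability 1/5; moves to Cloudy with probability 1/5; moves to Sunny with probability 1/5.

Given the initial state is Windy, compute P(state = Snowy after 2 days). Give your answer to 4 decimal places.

0.2200

Propagate the distribution vector 2 days from Windy.
After 0 days: (1.0000, 0.0000, 0.0000, 0.0000)
After 1 day: (0.1000, 0.5000, 0.2000, 0.2000)
After 2 days: (0.3500, 0.1600, 0.2700, 0.2200)
P(in Snowy after 2 days) = 0.2200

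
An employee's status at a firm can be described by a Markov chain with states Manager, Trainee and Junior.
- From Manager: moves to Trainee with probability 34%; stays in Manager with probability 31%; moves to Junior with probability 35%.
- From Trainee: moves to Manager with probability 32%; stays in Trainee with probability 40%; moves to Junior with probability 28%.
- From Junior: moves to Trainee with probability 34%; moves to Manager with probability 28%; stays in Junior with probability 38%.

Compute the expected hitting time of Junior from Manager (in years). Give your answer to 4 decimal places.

Let t(s) be the expected number of years to first reach Junior from state s, with t(Junior) = 0. Conditioning on the first year:
t(Manager) = 1 + 0.31·t(Manager) + 0.34·t(Trainee)
t(Trainee) = 1 + 0.32·t(Manager) + 0.4·t(Trainee)
Solving: t(Manager) = 3.0799, t(Trainee) = 3.3093.
Expected years from Manager to Junior: 3.0799.

3.0799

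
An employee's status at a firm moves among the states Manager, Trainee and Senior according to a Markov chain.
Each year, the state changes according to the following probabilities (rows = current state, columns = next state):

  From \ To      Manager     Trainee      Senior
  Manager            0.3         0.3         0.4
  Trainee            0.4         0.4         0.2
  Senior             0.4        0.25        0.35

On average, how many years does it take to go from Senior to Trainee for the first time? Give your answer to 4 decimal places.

Let t(s) be the expected number of years to first reach Trainee from state s, with t(Trainee) = 0. Conditioning on the first year:
t(Manager) = 1 + 0.3·t(Manager) + 0.4·t(Senior)
t(Senior) = 1 + 0.4·t(Manager) + 0.35·t(Senior)
Solving: t(Manager) = 3.5593, t(Senior) = 3.7288.
Expected years from Senior to Trainee: 3.7288.

3.7288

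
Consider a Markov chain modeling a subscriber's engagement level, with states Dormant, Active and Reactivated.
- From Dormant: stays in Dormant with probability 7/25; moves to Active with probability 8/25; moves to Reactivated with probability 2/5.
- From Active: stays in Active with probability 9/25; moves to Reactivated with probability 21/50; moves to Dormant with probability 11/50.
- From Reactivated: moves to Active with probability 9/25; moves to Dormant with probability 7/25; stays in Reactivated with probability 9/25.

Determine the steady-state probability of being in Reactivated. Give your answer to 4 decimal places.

Let the stationary distribution be π with π = πP and π_1 + π_2 + π_3 = 1.
π_1 = 0.28·π_1 + 0.22·π_2 + 0.28·π_3
π_2 = 0.32·π_1 + 0.36·π_2 + 0.36·π_3
Solving with the normalization constraint gives π = (0.2590, 0.3496, 0.3913).
So the stationary probability of Reactivated is 0.3913.

0.3913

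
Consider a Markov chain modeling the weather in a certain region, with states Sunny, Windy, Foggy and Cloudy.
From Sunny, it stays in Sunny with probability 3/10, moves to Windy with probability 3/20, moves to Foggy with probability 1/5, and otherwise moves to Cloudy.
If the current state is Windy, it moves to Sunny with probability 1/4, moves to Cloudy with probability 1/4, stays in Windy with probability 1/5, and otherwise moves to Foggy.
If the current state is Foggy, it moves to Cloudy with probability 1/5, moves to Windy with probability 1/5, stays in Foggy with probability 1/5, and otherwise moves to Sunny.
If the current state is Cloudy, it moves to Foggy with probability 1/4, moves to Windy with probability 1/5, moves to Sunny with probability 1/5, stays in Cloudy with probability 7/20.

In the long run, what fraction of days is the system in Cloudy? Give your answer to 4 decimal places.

Let the stationary distribution be π with π = πP and π_1 + π_2 + π_3 + π_4 = 1.
π_1 = 0.3·π_1 + 0.25·π_2 + 0.4·π_3 + 0.2·π_4
π_2 = 0.15·π_1 + 0.2·π_2 + 0.2·π_3 + 0.2·π_4
π_3 = 0.2·π_1 + 0.3·π_2 + 0.2·π_3 + 0.25·π_4
Solving with the normalization constraint gives π = (0.2844, 0.1858, 0.2334, 0.2964).
So the stationary probability of Cloudy is 0.2964.

0.2964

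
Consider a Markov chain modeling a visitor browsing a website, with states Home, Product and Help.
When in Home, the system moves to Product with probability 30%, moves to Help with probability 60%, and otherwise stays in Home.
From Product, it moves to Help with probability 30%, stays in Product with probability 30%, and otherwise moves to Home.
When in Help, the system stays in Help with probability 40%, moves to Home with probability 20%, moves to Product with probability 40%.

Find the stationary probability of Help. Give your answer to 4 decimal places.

0.4146

Let the stationary distribution be π with π = πP and π_1 + π_2 + π_3 = 1.
π_1 = 0.1·π_1 + 0.4·π_2 + 0.2·π_3
π_2 = 0.3·π_1 + 0.3·π_2 + 0.4·π_3
Solving with the normalization constraint gives π = (0.2439, 0.3415, 0.4146).
So the stationary probability of Help is 0.4146.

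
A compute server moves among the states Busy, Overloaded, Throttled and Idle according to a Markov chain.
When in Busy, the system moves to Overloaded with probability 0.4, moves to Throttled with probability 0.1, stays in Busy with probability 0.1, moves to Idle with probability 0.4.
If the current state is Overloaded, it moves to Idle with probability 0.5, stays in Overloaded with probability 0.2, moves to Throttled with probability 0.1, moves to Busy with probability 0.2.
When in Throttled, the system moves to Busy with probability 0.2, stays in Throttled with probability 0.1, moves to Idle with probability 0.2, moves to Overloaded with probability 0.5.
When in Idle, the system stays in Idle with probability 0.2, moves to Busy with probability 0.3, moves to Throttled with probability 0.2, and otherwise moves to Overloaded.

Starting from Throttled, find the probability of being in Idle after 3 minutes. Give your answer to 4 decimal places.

Propagate the distribution vector 3 minutes from Throttled.
After 0 minutes: (0.0000, 0.0000, 1.0000, 0.0000)
After 1 minute: (0.2000, 0.5000, 0.1000, 0.2000)
After 2 minutes: (0.2000, 0.2900, 0.1200, 0.3900)
After 3 minutes: (0.2190, 0.3150, 0.1390, 0.3270)
P(in Idle after 3 minutes) = 0.3270

0.3270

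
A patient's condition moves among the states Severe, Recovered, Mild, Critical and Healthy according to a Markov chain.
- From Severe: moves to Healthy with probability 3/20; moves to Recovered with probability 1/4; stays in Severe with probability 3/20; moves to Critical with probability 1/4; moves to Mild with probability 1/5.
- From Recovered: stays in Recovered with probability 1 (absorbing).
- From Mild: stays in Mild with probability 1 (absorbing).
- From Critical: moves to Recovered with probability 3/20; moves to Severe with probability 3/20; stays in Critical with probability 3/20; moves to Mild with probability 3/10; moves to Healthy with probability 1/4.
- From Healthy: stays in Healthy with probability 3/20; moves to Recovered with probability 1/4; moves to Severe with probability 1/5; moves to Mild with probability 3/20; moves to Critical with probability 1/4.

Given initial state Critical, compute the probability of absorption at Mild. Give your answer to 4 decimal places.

Let h(s) be the probability of absorption at Mild starting from transient state s. Then h(Mild) = 1 and h(Recovered) = 0. By first-step analysis:
h(Severe) = 0.15·h(Severe) + 0.25·0 + 0.2·1 + 0.25·h(Critical) + 0.15·h(Healthy)
h(Critical) = 0.15·h(Severe) + 0.15·0 + 0.3·1 + 0.15·h(Critical) + 0.25·h(Healthy)
h(Healthy) = 0.2·h(Severe) + 0.25·0 + 0.15·1 + 0.25·h(Critical) + 0.15·h(Healthy)
Solving: h(Severe) = 0.4851, h(Critical) = 0.5736, h(Healthy) = 0.4593.
Starting from Critical, the probability is 0.5736.

0.5736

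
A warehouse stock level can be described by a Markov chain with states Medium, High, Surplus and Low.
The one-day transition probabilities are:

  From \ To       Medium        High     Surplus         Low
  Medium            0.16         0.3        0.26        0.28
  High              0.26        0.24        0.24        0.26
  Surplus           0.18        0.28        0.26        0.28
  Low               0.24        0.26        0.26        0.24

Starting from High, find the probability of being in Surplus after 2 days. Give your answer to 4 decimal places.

Propagate the distribution vector 2 days from High.
After 0 days: (0.0000, 1.0000, 0.0000, 0.0000)
After 1 day: (0.2600, 0.2400, 0.2400, 0.2600)
After 2 days: (0.2096, 0.2704, 0.2552, 0.2648)
P(in Surplus after 2 days) = 0.2552

0.2552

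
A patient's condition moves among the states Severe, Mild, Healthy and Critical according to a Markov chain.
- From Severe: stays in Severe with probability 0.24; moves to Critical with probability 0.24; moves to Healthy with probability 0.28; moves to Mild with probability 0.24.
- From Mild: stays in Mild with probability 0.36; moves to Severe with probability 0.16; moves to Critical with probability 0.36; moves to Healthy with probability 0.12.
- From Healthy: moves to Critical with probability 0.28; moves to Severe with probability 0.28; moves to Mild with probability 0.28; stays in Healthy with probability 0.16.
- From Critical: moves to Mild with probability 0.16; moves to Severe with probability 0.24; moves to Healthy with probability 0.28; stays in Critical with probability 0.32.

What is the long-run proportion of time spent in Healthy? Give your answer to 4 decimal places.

Let the stationary distribution be π with π = πP and π_1 + π_2 + π_3 + π_4 = 1.
π_1 = 0.24·π_1 + 0.16·π_2 + 0.28·π_3 + 0.24·π_4
π_2 = 0.24·π_1 + 0.36·π_2 + 0.28·π_3 + 0.16·π_4
π_3 = 0.28·π_1 + 0.12·π_2 + 0.16·π_3 + 0.28·π_4
Solving with the normalization constraint gives π = (0.2282, 0.2549, 0.2136, 0.3034).
So the stationary probability of Healthy is 0.2136.

0.2136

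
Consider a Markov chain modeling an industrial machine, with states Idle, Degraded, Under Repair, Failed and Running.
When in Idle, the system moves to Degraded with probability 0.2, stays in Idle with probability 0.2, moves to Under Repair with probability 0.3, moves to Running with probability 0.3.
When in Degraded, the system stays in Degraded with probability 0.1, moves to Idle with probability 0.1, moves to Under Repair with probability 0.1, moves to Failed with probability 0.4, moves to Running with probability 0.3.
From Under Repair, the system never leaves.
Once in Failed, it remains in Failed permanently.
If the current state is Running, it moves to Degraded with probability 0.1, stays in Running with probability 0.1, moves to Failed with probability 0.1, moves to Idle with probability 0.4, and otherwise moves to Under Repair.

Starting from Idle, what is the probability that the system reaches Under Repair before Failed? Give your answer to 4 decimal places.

Let h(s) be the probability of absorption at Under Repair starting from transient state s. Then h(Under Repair) = 1 and h(Failed) = 0. By first-step analysis:
h(Idle) = 0.2·h(Idle) + 0.2·h(Degraded) + 0.3·1 + 0.3·h(Running)
h(Degraded) = 0.1·h(Idle) + 0.1·h(Degraded) + 0.1·1 + 0.4·0 + 0.3·h(Running)
h(Running) = 0.4·h(Idle) + 0.1·h(Degraded) + 0.3·1 + 0.1·0 + 0.1·h(Running)
Solving: h(Idle) = 0.7516, h(Degraded) = 0.4331, h(Running) = 0.7155.
Starting from Idle, the probability is 0.7516.

0.7516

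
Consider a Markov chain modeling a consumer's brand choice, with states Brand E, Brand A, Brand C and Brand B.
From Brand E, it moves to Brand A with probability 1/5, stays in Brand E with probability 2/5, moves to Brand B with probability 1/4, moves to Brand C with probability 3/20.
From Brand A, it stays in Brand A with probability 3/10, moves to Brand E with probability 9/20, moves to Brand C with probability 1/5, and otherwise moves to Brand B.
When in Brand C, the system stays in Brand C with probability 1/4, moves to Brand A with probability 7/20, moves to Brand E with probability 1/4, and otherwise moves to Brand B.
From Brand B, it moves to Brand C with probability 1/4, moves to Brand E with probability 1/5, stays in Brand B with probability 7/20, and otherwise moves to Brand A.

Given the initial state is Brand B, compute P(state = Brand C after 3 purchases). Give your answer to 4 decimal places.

0.2069

Propagate the distribution vector 3 purchases from Brand B.
After 0 purchases: (0.0000, 0.0000, 0.0000, 1.0000)
After 1 purchase: (0.2000, 0.2000, 0.2500, 0.3500)
After 2 purchases: (0.3025, 0.2575, 0.2200, 0.2200)
After 3 purchases: (0.3359, 0.2588, 0.2069, 0.1985)
P(in Brand C after 3 purchases) = 0.2069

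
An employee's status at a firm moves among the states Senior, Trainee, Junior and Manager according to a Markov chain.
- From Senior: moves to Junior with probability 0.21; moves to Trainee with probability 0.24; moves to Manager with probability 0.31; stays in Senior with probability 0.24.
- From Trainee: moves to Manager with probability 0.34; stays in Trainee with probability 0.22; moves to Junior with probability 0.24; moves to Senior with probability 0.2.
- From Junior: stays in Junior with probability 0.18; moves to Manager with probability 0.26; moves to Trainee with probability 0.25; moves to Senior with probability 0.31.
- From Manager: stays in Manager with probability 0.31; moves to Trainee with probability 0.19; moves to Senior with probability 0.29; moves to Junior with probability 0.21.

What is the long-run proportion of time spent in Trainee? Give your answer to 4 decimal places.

0.2223

Let the stationary distribution be π with π = πP and π_1 + π_2 + π_3 + π_4 = 1.
π_1 = 0.24·π_1 + 0.2·π_2 + 0.31·π_3 + 0.29·π_4
π_2 = 0.24·π_1 + 0.22·π_2 + 0.25·π_3 + 0.19·π_4
π_3 = 0.21·π_1 + 0.24·π_2 + 0.18·π_3 + 0.21·π_4
Solving with the normalization constraint gives π = (0.2611, 0.2223, 0.2104, 0.3062).
So the stationary probability of Trainee is 0.2223.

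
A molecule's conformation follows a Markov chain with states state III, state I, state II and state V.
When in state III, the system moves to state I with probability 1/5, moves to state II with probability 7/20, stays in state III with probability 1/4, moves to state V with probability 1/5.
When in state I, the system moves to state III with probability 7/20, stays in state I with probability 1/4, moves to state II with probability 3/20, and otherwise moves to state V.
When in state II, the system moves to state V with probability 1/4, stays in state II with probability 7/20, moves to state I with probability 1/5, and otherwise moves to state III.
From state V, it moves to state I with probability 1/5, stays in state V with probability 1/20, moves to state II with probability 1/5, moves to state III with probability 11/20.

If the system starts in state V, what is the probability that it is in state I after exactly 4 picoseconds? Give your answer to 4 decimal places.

Propagate the distribution vector 4 picoseconds from state V.
After 0 picoseconds: (0.0000, 0.0000, 0.0000, 1.0000)
After 1 picosecond: (0.5500, 0.2000, 0.2000, 0.0500)
After 2 picoseconds: (0.2750, 0.2100, 0.3025, 0.2125)
After 3 picoseconds: (0.3196, 0.2105, 0.2761, 0.1938)
After 4 picoseconds: (0.3154, 0.2105, 0.2788, 0.1953)
P(in state I after 4 picoseconds) = 0.2105

0.2105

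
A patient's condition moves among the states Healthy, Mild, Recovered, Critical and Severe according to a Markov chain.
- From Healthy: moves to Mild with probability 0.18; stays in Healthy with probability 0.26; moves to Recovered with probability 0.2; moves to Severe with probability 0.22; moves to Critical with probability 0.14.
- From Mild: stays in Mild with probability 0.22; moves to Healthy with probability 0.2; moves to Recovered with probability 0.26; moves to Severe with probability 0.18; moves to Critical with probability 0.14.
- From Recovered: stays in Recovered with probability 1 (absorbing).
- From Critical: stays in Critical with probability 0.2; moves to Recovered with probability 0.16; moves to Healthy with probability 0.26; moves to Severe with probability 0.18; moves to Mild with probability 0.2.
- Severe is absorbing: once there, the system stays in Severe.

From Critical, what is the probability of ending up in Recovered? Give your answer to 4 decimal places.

0.4999

Let h(s) be the probability of absorption at Recovered starting from transient state s. Then h(Recovered) = 1 and h(Severe) = 0. By first-step analysis:
h(Healthy) = 0.26·h(Healthy) + 0.18·h(Mild) + 0.2·1 + 0.14·h(Critical) + 0.22·0
h(Mild) = 0.2·h(Healthy) + 0.22·h(Mild) + 0.26·1 + 0.14·h(Critical) + 0.18·0
h(Critical) = 0.26·h(Healthy) + 0.2·h(Mild) + 0.16·1 + 0.2·h(Critical) + 0.18·0
Solving: h(Healthy) = 0.4989, h(Mild) = 0.5510, h(Critical) = 0.4999.
Starting from Critical, the probability is 0.4999.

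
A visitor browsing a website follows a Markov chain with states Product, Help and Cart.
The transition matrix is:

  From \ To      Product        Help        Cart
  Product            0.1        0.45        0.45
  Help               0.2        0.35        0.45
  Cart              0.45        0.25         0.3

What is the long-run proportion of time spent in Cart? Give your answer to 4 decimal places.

0.3913

Let the stationary distribution be π with π = πP and π_1 + π_2 + π_3 = 1.
π_1 = 0.1·π_1 + 0.2·π_2 + 0.45·π_3
π_2 = 0.45·π_1 + 0.35·π_2 + 0.25·π_3
Solving with the normalization constraint gives π = (0.2708, 0.3379, 0.3913).
So the stationary probability of Cart is 0.3913.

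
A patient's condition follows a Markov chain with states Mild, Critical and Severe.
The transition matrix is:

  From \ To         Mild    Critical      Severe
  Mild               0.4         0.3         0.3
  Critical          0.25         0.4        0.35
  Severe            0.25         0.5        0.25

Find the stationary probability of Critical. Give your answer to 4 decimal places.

Let the stationary distribution be π with π = πP and π_1 + π_2 + π_3 = 1.
π_1 = 0.4·π_1 + 0.25·π_2 + 0.25·π_3
π_2 = 0.3·π_1 + 0.4·π_2 + 0.5·π_3
Solving with the normalization constraint gives π = (0.2941, 0.4011, 0.3048).
So the stationary probability of Critical is 0.4011.

0.4011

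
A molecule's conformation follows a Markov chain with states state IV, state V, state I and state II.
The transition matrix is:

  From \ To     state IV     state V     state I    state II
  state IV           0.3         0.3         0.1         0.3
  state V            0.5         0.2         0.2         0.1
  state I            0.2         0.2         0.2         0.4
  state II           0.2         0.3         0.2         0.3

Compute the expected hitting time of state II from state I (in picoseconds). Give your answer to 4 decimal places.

Let t(s) be the expected number of picoseconds to first reach state II from state s, with t(state II) = 0. Conditioning on the first picosecond:
t(state IV) = 1 + 0.3·t(state IV) + 0.3·t(state V) + 0.1·t(state I)
t(state V) = 1 + 0.5·t(state IV) + 0.2·t(state V) + 0.2·t(state I)
t(state I) = 1 + 0.2·t(state IV) + 0.2·t(state V) + 0.2·t(state I)
Solving: t(state IV) = 3.8168, t(state V) = 4.4656, t(state I) = 3.3206.
Expected picoseconds from state I to state II: 3.3206.

3.3206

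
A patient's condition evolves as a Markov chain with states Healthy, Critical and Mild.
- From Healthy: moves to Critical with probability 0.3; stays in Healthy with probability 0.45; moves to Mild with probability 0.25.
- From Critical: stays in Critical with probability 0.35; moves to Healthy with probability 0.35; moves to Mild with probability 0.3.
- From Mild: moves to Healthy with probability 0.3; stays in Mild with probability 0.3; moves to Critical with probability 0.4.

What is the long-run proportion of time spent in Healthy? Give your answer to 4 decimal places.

Let the stationary distribution be π with π = πP and π_1 + π_2 + π_3 = 1.
π_1 = 0.45·π_1 + 0.35·π_2 + 0.3·π_3
π_2 = 0.3·π_1 + 0.35·π_2 + 0.4·π_3
Solving with the normalization constraint gives π = (0.3733, 0.3454, 0.2813).
So the stationary probability of Healthy is 0.3733.

0.3733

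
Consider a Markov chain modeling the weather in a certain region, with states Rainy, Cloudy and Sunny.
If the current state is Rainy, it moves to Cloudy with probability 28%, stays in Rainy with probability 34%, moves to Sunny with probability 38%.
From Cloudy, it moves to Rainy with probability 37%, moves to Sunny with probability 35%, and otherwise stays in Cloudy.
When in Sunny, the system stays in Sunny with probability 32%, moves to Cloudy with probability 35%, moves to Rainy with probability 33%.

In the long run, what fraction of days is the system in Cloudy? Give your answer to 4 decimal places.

0.3045

Let the stationary distribution be π with π = πP and π_1 + π_2 + π_3 = 1.
π_1 = 0.34·π_1 + 0.37·π_2 + 0.33·π_3
π_2 = 0.28·π_1 + 0.28·π_2 + 0.35·π_3
Solving with the normalization constraint gives π = (0.3456, 0.3045, 0.3499).
So the stationary probability of Cloudy is 0.3045.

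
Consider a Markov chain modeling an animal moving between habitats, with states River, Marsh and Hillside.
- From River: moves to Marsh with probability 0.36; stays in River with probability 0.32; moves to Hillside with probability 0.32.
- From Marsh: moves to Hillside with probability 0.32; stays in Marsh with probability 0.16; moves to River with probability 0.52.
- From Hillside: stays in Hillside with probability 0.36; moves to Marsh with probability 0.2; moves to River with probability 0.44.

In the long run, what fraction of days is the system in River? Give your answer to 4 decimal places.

0.4111

Let the stationary distribution be π with π = πP and π_1 + π_2 + π_3 = 1.
π_1 = 0.32·π_1 + 0.52·π_2 + 0.44·π_3
π_2 = 0.36·π_1 + 0.16·π_2 + 0.2·π_3
Solving with the normalization constraint gives π = (0.4111, 0.2556, 0.3333).
So the stationary probability of River is 0.4111.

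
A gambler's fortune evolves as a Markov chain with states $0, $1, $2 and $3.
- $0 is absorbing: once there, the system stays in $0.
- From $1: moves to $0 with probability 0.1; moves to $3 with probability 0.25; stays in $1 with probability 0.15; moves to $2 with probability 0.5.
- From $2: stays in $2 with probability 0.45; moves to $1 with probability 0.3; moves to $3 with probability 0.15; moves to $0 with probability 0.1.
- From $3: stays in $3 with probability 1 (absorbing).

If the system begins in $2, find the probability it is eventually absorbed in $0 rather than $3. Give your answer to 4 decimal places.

Let h(s) be the probability of absorption at $0 starting from transient state s. Then h($0) = 1 and h($3) = 0. By first-step analysis:
h($1) = 0.1·1 + 0.15·h($1) + 0.5·h($2) + 0.25·0
h($2) = 0.1·1 + 0.3·h($1) + 0.45·h($2) + 0.15·0
Solving: h($1) = 0.3307, h($2) = 0.3622.
Starting from $2, the probability is 0.3622.

0.3622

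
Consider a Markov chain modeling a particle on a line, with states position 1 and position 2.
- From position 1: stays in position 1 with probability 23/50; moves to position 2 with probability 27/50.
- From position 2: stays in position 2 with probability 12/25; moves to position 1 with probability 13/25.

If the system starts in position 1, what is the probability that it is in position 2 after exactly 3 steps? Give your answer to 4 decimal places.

Propagate the distribution vector 3 steps from position 1.
After 0 steps: (1.0000, 0.0000)
After 1 step: (0.4600, 0.5400)
After 2 steps: (0.4924, 0.5076)
After 3 steps: (0.4905, 0.5095)
P(in position 2 after 3 steps) = 0.5095

0.5095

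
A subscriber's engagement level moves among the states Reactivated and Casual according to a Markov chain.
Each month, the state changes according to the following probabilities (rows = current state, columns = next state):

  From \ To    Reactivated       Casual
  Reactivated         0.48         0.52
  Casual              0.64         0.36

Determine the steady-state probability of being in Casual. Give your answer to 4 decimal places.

0.4483

Let the stationary distribution be π with π = πP and π_1 + π_2 = 1.
π_1 = 0.48·π_1 + 0.64·π_2
Solving with the normalization constraint gives π = (0.5517, 0.4483).
So the stationary probability of Casual is 0.4483.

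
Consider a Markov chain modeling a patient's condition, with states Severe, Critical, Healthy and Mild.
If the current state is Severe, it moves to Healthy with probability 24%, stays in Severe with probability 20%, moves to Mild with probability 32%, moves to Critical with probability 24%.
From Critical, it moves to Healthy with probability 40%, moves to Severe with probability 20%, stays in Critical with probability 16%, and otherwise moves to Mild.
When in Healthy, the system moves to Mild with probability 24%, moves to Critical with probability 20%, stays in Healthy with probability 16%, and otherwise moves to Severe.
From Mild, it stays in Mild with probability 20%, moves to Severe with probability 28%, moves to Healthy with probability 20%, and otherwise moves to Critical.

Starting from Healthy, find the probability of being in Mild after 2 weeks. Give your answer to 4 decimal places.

0.2624

Propagate the distribution vector 2 weeks from Healthy.
After 0 weeks: (0.0000, 0.0000, 1.0000, 0.0000)
After 1 week: (0.4000, 0.2000, 0.1600, 0.2400)
After 2 weeks: (0.2512, 0.2368, 0.2496, 0.2624)
P(in Mild after 2 weeks) = 0.2624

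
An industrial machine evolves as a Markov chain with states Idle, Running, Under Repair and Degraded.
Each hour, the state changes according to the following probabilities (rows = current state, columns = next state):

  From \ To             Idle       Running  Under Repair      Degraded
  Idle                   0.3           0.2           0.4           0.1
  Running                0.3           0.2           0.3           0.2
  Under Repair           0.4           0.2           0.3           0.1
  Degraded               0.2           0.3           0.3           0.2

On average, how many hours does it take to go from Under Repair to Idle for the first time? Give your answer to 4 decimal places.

Let t(s) be the expected number of hours to first reach Idle from state s, with t(Idle) = 0. Conditioning on the first hour:
t(Running) = 1 + 0.2·t(Running) + 0.3·t(Under Repair) + 0.2·t(Degraded)
t(Under Repair) = 1 + 0.2·t(Running) + 0.3·t(Under Repair) + 0.1·t(Degraded)
t(Degraded) = 1 + 0.3·t(Running) + 0.3·t(Under Repair) + 0.2·t(Degraded)
Solving: t(Running) = 3.1949, t(Under Repair) = 2.8435, t(Degraded) = 3.5144.
Expected hours from Under Repair to Idle: 2.8435.

2.8435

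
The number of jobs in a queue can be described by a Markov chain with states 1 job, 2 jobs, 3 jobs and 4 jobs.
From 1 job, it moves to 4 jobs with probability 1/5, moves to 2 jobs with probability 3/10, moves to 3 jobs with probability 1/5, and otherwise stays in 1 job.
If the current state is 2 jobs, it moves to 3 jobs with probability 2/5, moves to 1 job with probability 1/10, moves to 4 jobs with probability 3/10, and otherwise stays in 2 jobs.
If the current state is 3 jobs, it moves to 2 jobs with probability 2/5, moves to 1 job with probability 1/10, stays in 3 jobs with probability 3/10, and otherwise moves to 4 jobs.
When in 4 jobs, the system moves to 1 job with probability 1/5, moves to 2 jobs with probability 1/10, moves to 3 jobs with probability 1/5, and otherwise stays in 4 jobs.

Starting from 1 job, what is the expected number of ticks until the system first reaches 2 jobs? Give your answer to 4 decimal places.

Let t(s) be the expected number of ticks to first reach 2 jobs from state s, with t(2 jobs) = 0. Conditioning on the first tick:
t(1 job) = 1 + 0.3·t(1 job) + 0.2·t(3 jobs) + 0.2·t(4 jobs)
t(3 jobs) = 1 + 0.1·t(1 job) + 0.3·t(3 jobs) + 0.2·t(4 jobs)
t(4 jobs) = 1 + 0.2·t(1 job) + 0.2·t(3 jobs) + 0.5·t(4 jobs)
Solving: t(1 job) = 3.7725, t(3 jobs) = 3.3533, t(4 jobs) = 4.8503.
Expected ticks from 1 job to 2 jobs: 3.7725.

3.7725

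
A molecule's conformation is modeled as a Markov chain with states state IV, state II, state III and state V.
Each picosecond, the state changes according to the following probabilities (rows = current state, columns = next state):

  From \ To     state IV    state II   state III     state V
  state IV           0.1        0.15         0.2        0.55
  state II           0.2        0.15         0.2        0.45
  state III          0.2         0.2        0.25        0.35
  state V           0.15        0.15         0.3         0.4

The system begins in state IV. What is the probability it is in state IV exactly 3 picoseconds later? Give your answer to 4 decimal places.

Propagate the distribution vector 3 picoseconds from state IV.
After 0 picoseconds: (1.0000, 0.0000, 0.0000, 0.0000)
After 1 picosecond: (0.1000, 0.1500, 0.2000, 0.5500)
After 2 picoseconds: (0.1625, 0.1600, 0.2650, 0.4125)
After 3 picoseconds: (0.1631, 0.1633, 0.2545, 0.4191)
P(in state IV after 3 picoseconds) = 0.1631

0.1631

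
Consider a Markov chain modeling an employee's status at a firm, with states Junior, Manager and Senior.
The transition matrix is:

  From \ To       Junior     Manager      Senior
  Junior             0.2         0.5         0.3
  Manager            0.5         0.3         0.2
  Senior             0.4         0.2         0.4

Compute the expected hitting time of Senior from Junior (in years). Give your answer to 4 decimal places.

3.8710

Let t(s) be the expected number of years to first reach Senior from state s, with t(Senior) = 0. Conditioning on the first year:
t(Junior) = 1 + 0.2·t(Junior) + 0.5·t(Manager)
t(Manager) = 1 + 0.5·t(Junior) + 0.3·t(Manager)
Solving: t(Junior) = 3.8710, t(Manager) = 4.1935.
Expected years from Junior to Senior: 3.8710.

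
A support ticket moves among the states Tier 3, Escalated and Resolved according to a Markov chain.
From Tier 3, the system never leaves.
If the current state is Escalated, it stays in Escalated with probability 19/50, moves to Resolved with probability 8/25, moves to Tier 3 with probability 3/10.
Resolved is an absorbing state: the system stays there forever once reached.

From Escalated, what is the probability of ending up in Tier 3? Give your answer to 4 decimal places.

0.4839

Let h(s) be the probability of absorption at Tier 3 starting from transient state s. Then h(Tier 3) = 1 and h(Resolved) = 0. By first-step analysis:
h(Escalated) = 0.3·1 + 0.38·h(Escalated) + 0.32·0
Solving: h(Escalated) = 0.4839.
Starting from Escalated, the probability is 0.4839.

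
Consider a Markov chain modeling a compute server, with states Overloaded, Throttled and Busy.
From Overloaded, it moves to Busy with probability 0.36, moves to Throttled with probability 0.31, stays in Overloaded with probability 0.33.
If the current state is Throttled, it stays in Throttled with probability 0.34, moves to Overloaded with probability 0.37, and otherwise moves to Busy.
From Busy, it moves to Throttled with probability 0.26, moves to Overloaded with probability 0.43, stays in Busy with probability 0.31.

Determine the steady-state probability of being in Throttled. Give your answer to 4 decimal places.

0.3030

Let the stationary distribution be π with π = πP and π_1 + π_2 + π_3 = 1.
π_1 = 0.33·π_1 + 0.37·π_2 + 0.43·π_3
π_2 = 0.31·π_1 + 0.34·π_2 + 0.26·π_3
Solving with the normalization constraint gives π = (0.3744, 0.3030, 0.3227).
So the stationary probability of Throttled is 0.3030.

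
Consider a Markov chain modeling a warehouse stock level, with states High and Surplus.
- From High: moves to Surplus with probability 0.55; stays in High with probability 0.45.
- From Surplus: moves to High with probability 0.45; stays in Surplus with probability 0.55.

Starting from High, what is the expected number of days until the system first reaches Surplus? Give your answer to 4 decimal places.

Let t(s) be the expected number of days to first reach Surplus from state s, with t(Surplus) = 0. Conditioning on the first day:
t(High) = 1 + 0.45·t(High)
Solving: t(High) = 1.8182.
Expected days from High to Surplus: 1.8182.

1.8182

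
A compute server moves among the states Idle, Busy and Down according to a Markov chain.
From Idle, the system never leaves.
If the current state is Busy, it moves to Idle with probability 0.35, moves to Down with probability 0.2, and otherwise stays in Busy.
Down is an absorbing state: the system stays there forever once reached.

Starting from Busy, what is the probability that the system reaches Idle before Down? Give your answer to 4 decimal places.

0.6364

Let h(s) be the probability of absorption at Idle starting from transient state s. Then h(Idle) = 1 and h(Down) = 0. By first-step analysis:
h(Busy) = 0.35·1 + 0.45·h(Busy) + 0.2·0
Solving: h(Busy) = 0.6364.
Starting from Busy, the probability is 0.6364.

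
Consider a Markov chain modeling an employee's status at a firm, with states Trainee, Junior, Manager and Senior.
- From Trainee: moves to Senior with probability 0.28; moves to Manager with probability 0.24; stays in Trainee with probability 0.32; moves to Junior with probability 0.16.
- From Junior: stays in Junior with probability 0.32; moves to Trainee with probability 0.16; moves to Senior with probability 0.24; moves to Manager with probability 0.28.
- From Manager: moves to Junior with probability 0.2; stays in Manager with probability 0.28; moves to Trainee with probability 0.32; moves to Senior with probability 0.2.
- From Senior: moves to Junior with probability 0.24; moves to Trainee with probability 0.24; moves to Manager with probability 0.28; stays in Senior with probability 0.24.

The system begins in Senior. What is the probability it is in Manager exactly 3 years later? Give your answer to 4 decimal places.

Propagate the distribution vector 3 years from Senior.
After 0 years: (0.0000, 0.0000, 0.0000, 1.0000)
After 1 year: (0.2400, 0.2400, 0.2800, 0.2400)
After 2 years: (0.2624, 0.2288, 0.2704, 0.2384)
After 3 years: (0.2643, 0.2265, 0.2695, 0.2397)
P(in Manager after 3 years) = 0.2695

0.2695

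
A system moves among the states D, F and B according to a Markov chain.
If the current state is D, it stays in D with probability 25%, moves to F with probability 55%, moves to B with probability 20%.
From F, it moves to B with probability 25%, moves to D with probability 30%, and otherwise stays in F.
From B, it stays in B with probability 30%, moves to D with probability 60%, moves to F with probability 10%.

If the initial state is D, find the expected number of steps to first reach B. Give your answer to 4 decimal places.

Let t(s) be the expected number of steps to first reach B from state s, with t(B) = 0. Conditioning on the first step:
t(D) = 1 + 0.25·t(D) + 0.55·t(F)
t(F) = 1 + 0.3·t(D) + 0.45·t(F)
Solving: t(D) = 4.4444, t(F) = 4.2424.
Expected steps from D to B: 4.4444.

4.4444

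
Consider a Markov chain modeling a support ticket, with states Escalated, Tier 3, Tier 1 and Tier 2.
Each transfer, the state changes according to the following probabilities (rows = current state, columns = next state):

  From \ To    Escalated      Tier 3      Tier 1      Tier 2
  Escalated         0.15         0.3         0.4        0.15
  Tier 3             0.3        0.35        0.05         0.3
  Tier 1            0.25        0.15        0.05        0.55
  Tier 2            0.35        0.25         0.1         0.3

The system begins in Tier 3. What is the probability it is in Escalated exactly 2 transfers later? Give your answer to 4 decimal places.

Propagate the distribution vector 2 transfers from Tier 3.
After 0 transfers: (0.0000, 1.0000, 0.0000, 0.0000)
After 1 transfer: (0.3000, 0.3500, 0.0500, 0.3000)
After 2 transfers: (0.2675, 0.2950, 0.1700, 0.2675)
P(in Escalated after 2 transfers) = 0.2675

0.2675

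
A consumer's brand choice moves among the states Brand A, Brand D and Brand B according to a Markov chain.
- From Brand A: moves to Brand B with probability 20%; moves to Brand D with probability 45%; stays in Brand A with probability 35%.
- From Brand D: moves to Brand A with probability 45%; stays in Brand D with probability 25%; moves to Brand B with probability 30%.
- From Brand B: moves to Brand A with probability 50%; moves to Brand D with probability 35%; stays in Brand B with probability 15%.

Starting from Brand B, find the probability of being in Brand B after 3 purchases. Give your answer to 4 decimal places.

0.2251

Propagate the distribution vector 3 purchases from Brand B.
After 0 purchases: (0.0000, 0.0000, 1.0000)
After 1 purchase: (0.5000, 0.3500, 0.1500)
After 2 purchases: (0.4075, 0.3650, 0.2275)
After 3 purchases: (0.4206, 0.3543, 0.2251)
P(in Brand B after 3 purchases) = 0.2251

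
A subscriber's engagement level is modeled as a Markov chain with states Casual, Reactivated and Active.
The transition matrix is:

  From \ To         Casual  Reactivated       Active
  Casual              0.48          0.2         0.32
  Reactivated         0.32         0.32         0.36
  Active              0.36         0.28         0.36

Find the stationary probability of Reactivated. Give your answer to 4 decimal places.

Let the stationary distribution be π with π = πP and π_1 + π_2 + π_3 = 1.
π_1 = 0.48·π_1 + 0.32·π_2 + 0.36·π_3
π_2 = 0.2·π_1 + 0.32·π_2 + 0.28·π_3
Solving with the normalization constraint gives π = (0.3973, 0.2586, 0.3441).
So the stationary probability of Reactivated is 0.2586.

0.2586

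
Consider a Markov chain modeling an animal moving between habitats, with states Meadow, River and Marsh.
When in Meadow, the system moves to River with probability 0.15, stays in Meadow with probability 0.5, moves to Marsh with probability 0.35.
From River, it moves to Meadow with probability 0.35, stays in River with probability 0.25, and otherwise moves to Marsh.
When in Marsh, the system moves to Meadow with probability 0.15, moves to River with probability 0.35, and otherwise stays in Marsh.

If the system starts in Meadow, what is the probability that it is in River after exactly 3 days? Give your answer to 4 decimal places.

Propagate the distribution vector 3 days from Meadow.
After 0 days: (1.0000, 0.0000, 0.0000)
After 1 day: (0.5000, 0.1500, 0.3500)
After 2 days: (0.3550, 0.2350, 0.4100)
After 3 days: (0.3213, 0.2555, 0.4233)
P(in River after 3 days) = 0.2555

0.2555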